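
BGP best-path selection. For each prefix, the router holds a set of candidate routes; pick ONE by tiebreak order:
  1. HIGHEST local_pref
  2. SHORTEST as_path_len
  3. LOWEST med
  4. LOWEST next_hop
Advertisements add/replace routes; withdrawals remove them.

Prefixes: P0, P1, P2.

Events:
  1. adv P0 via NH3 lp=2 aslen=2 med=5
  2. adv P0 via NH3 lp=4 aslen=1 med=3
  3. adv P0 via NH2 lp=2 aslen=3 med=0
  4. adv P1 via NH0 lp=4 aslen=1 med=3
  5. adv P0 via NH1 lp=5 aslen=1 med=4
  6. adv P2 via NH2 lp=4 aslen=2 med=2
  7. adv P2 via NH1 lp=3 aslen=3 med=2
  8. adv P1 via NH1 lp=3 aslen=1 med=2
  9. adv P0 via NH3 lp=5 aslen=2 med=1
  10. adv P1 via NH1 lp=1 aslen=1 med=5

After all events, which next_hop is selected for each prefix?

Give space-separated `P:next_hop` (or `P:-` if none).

Op 1: best P0=NH3 P1=- P2=-
Op 2: best P0=NH3 P1=- P2=-
Op 3: best P0=NH3 P1=- P2=-
Op 4: best P0=NH3 P1=NH0 P2=-
Op 5: best P0=NH1 P1=NH0 P2=-
Op 6: best P0=NH1 P1=NH0 P2=NH2
Op 7: best P0=NH1 P1=NH0 P2=NH2
Op 8: best P0=NH1 P1=NH0 P2=NH2
Op 9: best P0=NH1 P1=NH0 P2=NH2
Op 10: best P0=NH1 P1=NH0 P2=NH2

Answer: P0:NH1 P1:NH0 P2:NH2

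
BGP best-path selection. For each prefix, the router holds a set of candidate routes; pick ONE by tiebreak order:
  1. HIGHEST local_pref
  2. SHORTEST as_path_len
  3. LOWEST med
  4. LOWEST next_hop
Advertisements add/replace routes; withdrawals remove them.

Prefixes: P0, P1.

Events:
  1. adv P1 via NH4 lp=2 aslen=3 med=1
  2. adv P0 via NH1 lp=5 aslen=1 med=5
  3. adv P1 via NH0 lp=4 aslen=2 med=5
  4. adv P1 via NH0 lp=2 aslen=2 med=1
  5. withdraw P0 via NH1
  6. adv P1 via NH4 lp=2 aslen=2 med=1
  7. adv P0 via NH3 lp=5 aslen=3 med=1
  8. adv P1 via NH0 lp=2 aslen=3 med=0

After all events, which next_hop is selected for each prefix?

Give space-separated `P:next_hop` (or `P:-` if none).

Answer: P0:NH3 P1:NH4

Derivation:
Op 1: best P0=- P1=NH4
Op 2: best P0=NH1 P1=NH4
Op 3: best P0=NH1 P1=NH0
Op 4: best P0=NH1 P1=NH0
Op 5: best P0=- P1=NH0
Op 6: best P0=- P1=NH0
Op 7: best P0=NH3 P1=NH0
Op 8: best P0=NH3 P1=NH4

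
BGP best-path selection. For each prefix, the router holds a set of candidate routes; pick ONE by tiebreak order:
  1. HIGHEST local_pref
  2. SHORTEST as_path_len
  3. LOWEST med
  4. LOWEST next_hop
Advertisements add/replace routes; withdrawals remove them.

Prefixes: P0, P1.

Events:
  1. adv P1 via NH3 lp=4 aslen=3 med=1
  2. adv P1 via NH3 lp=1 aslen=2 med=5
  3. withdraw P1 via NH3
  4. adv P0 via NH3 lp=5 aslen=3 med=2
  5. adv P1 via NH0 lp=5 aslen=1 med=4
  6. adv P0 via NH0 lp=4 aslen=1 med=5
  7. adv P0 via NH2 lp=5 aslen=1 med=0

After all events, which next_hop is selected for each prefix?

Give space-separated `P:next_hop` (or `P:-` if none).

Op 1: best P0=- P1=NH3
Op 2: best P0=- P1=NH3
Op 3: best P0=- P1=-
Op 4: best P0=NH3 P1=-
Op 5: best P0=NH3 P1=NH0
Op 6: best P0=NH3 P1=NH0
Op 7: best P0=NH2 P1=NH0

Answer: P0:NH2 P1:NH0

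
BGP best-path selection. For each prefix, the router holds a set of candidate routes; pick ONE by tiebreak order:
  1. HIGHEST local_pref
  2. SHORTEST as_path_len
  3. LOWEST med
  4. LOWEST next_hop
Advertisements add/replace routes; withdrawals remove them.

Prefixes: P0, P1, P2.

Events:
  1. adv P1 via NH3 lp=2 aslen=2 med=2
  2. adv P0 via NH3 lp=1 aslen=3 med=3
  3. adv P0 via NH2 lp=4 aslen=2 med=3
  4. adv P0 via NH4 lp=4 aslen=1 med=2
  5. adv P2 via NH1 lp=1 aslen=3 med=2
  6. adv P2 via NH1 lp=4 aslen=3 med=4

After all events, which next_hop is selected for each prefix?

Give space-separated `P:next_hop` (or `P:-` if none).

Op 1: best P0=- P1=NH3 P2=-
Op 2: best P0=NH3 P1=NH3 P2=-
Op 3: best P0=NH2 P1=NH3 P2=-
Op 4: best P0=NH4 P1=NH3 P2=-
Op 5: best P0=NH4 P1=NH3 P2=NH1
Op 6: best P0=NH4 P1=NH3 P2=NH1

Answer: P0:NH4 P1:NH3 P2:NH1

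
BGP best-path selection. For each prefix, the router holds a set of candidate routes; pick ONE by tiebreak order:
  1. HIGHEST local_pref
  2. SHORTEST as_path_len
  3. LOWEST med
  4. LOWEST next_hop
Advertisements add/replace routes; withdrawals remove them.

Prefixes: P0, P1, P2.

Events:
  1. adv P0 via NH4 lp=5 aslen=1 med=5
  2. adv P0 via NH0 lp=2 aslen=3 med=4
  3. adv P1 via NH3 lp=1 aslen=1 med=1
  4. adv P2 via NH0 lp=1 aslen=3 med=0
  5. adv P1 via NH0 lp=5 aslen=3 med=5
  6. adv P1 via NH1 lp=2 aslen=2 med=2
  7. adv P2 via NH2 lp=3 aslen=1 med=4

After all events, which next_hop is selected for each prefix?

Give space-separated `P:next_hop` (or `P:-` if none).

Op 1: best P0=NH4 P1=- P2=-
Op 2: best P0=NH4 P1=- P2=-
Op 3: best P0=NH4 P1=NH3 P2=-
Op 4: best P0=NH4 P1=NH3 P2=NH0
Op 5: best P0=NH4 P1=NH0 P2=NH0
Op 6: best P0=NH4 P1=NH0 P2=NH0
Op 7: best P0=NH4 P1=NH0 P2=NH2

Answer: P0:NH4 P1:NH0 P2:NH2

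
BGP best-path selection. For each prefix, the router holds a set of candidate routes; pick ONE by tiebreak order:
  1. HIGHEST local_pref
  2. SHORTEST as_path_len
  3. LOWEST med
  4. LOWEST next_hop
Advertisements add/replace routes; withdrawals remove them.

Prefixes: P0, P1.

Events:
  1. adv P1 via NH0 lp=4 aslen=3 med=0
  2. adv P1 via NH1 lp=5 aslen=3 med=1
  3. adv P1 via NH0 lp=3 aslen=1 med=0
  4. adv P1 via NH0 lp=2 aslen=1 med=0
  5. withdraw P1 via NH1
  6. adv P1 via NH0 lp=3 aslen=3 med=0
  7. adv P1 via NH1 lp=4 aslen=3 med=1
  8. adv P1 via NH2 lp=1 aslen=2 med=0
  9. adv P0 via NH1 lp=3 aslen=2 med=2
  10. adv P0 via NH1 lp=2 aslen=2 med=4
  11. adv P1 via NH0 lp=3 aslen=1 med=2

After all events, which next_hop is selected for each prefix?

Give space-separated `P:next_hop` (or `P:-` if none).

Answer: P0:NH1 P1:NH1

Derivation:
Op 1: best P0=- P1=NH0
Op 2: best P0=- P1=NH1
Op 3: best P0=- P1=NH1
Op 4: best P0=- P1=NH1
Op 5: best P0=- P1=NH0
Op 6: best P0=- P1=NH0
Op 7: best P0=- P1=NH1
Op 8: best P0=- P1=NH1
Op 9: best P0=NH1 P1=NH1
Op 10: best P0=NH1 P1=NH1
Op 11: best P0=NH1 P1=NH1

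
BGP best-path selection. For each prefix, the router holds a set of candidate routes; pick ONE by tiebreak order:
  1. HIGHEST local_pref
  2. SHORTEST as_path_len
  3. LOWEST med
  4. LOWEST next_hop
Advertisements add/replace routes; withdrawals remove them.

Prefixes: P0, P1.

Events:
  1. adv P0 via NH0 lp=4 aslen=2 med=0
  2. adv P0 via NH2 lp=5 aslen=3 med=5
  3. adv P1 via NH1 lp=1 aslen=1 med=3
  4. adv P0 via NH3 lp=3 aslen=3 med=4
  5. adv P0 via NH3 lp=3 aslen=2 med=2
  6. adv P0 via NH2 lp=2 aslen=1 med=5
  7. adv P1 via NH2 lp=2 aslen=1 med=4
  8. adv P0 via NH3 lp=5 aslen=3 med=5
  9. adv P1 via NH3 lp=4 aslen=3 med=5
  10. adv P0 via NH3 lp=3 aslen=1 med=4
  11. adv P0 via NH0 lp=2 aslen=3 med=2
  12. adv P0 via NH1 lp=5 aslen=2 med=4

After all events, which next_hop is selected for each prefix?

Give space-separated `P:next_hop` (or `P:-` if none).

Op 1: best P0=NH0 P1=-
Op 2: best P0=NH2 P1=-
Op 3: best P0=NH2 P1=NH1
Op 4: best P0=NH2 P1=NH1
Op 5: best P0=NH2 P1=NH1
Op 6: best P0=NH0 P1=NH1
Op 7: best P0=NH0 P1=NH2
Op 8: best P0=NH3 P1=NH2
Op 9: best P0=NH3 P1=NH3
Op 10: best P0=NH0 P1=NH3
Op 11: best P0=NH3 P1=NH3
Op 12: best P0=NH1 P1=NH3

Answer: P0:NH1 P1:NH3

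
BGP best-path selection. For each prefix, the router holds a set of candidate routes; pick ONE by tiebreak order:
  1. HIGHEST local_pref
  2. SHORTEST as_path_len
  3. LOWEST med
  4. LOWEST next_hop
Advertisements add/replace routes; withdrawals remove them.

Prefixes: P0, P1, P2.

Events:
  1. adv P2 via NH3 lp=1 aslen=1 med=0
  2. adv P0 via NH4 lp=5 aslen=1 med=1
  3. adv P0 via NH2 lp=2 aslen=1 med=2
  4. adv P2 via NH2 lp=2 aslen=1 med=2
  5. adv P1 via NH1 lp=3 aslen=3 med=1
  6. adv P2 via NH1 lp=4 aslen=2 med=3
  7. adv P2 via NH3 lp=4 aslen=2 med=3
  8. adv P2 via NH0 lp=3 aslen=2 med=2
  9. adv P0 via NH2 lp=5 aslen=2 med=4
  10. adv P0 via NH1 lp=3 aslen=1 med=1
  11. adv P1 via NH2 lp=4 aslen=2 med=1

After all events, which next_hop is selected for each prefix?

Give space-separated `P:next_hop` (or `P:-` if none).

Op 1: best P0=- P1=- P2=NH3
Op 2: best P0=NH4 P1=- P2=NH3
Op 3: best P0=NH4 P1=- P2=NH3
Op 4: best P0=NH4 P1=- P2=NH2
Op 5: best P0=NH4 P1=NH1 P2=NH2
Op 6: best P0=NH4 P1=NH1 P2=NH1
Op 7: best P0=NH4 P1=NH1 P2=NH1
Op 8: best P0=NH4 P1=NH1 P2=NH1
Op 9: best P0=NH4 P1=NH1 P2=NH1
Op 10: best P0=NH4 P1=NH1 P2=NH1
Op 11: best P0=NH4 P1=NH2 P2=NH1

Answer: P0:NH4 P1:NH2 P2:NH1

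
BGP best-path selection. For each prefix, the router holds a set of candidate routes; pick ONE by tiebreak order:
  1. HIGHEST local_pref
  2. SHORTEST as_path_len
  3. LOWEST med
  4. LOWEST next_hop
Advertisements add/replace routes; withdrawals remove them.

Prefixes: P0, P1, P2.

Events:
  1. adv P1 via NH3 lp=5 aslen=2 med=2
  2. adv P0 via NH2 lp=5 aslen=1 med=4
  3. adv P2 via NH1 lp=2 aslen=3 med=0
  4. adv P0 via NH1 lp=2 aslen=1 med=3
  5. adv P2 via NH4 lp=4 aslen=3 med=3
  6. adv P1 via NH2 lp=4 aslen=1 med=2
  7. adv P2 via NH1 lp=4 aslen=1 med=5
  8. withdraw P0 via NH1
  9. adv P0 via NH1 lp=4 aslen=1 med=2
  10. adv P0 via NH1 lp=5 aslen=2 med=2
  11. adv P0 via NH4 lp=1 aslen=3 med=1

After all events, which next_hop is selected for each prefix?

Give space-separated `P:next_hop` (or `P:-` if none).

Op 1: best P0=- P1=NH3 P2=-
Op 2: best P0=NH2 P1=NH3 P2=-
Op 3: best P0=NH2 P1=NH3 P2=NH1
Op 4: best P0=NH2 P1=NH3 P2=NH1
Op 5: best P0=NH2 P1=NH3 P2=NH4
Op 6: best P0=NH2 P1=NH3 P2=NH4
Op 7: best P0=NH2 P1=NH3 P2=NH1
Op 8: best P0=NH2 P1=NH3 P2=NH1
Op 9: best P0=NH2 P1=NH3 P2=NH1
Op 10: best P0=NH2 P1=NH3 P2=NH1
Op 11: best P0=NH2 P1=NH3 P2=NH1

Answer: P0:NH2 P1:NH3 P2:NH1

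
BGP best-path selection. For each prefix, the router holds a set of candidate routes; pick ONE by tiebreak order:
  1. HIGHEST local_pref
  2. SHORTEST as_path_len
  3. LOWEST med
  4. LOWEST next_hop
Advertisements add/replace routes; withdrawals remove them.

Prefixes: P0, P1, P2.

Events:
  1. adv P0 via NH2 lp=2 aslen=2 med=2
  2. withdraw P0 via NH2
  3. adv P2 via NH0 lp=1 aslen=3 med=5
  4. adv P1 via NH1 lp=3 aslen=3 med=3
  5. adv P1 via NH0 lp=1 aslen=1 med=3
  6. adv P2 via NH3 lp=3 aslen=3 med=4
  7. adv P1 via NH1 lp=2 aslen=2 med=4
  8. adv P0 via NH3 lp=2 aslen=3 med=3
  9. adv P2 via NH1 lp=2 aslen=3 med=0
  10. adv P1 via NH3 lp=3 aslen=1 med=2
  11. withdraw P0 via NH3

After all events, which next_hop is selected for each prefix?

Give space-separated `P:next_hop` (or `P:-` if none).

Op 1: best P0=NH2 P1=- P2=-
Op 2: best P0=- P1=- P2=-
Op 3: best P0=- P1=- P2=NH0
Op 4: best P0=- P1=NH1 P2=NH0
Op 5: best P0=- P1=NH1 P2=NH0
Op 6: best P0=- P1=NH1 P2=NH3
Op 7: best P0=- P1=NH1 P2=NH3
Op 8: best P0=NH3 P1=NH1 P2=NH3
Op 9: best P0=NH3 P1=NH1 P2=NH3
Op 10: best P0=NH3 P1=NH3 P2=NH3
Op 11: best P0=- P1=NH3 P2=NH3

Answer: P0:- P1:NH3 P2:NH3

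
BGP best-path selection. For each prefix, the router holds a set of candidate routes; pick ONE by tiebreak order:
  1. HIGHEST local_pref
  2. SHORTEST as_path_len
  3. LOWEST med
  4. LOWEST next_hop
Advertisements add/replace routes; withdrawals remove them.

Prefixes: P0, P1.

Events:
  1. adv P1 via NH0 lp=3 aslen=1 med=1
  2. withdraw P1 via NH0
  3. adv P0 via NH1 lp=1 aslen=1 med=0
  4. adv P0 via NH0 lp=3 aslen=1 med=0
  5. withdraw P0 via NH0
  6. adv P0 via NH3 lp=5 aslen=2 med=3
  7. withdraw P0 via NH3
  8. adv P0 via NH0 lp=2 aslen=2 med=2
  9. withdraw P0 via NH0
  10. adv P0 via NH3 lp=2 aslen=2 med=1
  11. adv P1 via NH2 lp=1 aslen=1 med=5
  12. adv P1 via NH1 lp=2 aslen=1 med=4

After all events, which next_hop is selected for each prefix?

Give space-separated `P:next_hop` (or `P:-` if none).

Answer: P0:NH3 P1:NH1

Derivation:
Op 1: best P0=- P1=NH0
Op 2: best P0=- P1=-
Op 3: best P0=NH1 P1=-
Op 4: best P0=NH0 P1=-
Op 5: best P0=NH1 P1=-
Op 6: best P0=NH3 P1=-
Op 7: best P0=NH1 P1=-
Op 8: best P0=NH0 P1=-
Op 9: best P0=NH1 P1=-
Op 10: best P0=NH3 P1=-
Op 11: best P0=NH3 P1=NH2
Op 12: best P0=NH3 P1=NH1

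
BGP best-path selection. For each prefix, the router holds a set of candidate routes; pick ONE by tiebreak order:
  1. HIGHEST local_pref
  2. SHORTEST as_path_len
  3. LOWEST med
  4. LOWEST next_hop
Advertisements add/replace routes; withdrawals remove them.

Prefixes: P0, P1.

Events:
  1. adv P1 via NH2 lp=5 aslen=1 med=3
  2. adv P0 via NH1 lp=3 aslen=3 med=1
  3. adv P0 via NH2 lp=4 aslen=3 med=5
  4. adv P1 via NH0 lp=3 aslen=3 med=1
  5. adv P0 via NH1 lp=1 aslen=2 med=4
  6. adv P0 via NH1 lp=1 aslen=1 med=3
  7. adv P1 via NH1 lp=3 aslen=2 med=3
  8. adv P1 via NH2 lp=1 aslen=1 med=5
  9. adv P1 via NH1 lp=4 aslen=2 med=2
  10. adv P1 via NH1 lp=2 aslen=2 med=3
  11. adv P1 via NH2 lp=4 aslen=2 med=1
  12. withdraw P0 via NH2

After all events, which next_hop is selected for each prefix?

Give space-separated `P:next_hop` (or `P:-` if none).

Answer: P0:NH1 P1:NH2

Derivation:
Op 1: best P0=- P1=NH2
Op 2: best P0=NH1 P1=NH2
Op 3: best P0=NH2 P1=NH2
Op 4: best P0=NH2 P1=NH2
Op 5: best P0=NH2 P1=NH2
Op 6: best P0=NH2 P1=NH2
Op 7: best P0=NH2 P1=NH2
Op 8: best P0=NH2 P1=NH1
Op 9: best P0=NH2 P1=NH1
Op 10: best P0=NH2 P1=NH0
Op 11: best P0=NH2 P1=NH2
Op 12: best P0=NH1 P1=NH2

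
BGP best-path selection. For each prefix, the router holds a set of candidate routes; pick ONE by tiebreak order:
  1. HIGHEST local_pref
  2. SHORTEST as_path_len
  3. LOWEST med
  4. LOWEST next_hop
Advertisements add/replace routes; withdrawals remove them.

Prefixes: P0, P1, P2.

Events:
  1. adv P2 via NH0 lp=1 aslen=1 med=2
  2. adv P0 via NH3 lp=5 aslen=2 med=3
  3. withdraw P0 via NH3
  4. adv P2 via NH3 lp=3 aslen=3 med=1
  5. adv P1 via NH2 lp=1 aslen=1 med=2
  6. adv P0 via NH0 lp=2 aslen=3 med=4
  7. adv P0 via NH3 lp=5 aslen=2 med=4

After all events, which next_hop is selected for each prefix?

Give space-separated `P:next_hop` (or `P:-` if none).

Answer: P0:NH3 P1:NH2 P2:NH3

Derivation:
Op 1: best P0=- P1=- P2=NH0
Op 2: best P0=NH3 P1=- P2=NH0
Op 3: best P0=- P1=- P2=NH0
Op 4: best P0=- P1=- P2=NH3
Op 5: best P0=- P1=NH2 P2=NH3
Op 6: best P0=NH0 P1=NH2 P2=NH3
Op 7: best P0=NH3 P1=NH2 P2=NH3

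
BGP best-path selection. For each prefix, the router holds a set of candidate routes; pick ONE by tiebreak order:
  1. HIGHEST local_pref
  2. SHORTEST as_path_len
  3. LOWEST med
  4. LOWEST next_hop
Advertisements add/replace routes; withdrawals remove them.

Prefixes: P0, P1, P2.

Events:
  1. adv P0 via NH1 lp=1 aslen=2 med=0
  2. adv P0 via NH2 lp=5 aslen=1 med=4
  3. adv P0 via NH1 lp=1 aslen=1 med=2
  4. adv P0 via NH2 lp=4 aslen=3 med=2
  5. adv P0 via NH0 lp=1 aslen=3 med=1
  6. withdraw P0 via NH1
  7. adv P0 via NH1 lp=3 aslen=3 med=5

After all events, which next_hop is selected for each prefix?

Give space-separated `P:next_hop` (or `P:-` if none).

Answer: P0:NH2 P1:- P2:-

Derivation:
Op 1: best P0=NH1 P1=- P2=-
Op 2: best P0=NH2 P1=- P2=-
Op 3: best P0=NH2 P1=- P2=-
Op 4: best P0=NH2 P1=- P2=-
Op 5: best P0=NH2 P1=- P2=-
Op 6: best P0=NH2 P1=- P2=-
Op 7: best P0=NH2 P1=- P2=-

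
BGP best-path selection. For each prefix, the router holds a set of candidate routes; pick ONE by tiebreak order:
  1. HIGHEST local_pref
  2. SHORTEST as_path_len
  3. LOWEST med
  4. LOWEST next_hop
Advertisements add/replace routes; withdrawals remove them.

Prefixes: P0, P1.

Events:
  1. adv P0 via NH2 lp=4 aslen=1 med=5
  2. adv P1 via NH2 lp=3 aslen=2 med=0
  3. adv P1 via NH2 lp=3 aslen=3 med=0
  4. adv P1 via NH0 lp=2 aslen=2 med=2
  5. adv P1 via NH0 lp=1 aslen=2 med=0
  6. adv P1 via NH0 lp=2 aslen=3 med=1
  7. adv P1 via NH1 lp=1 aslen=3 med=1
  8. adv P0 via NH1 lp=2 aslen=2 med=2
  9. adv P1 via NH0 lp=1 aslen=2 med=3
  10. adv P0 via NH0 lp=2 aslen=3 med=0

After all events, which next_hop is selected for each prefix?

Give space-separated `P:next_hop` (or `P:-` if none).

Op 1: best P0=NH2 P1=-
Op 2: best P0=NH2 P1=NH2
Op 3: best P0=NH2 P1=NH2
Op 4: best P0=NH2 P1=NH2
Op 5: best P0=NH2 P1=NH2
Op 6: best P0=NH2 P1=NH2
Op 7: best P0=NH2 P1=NH2
Op 8: best P0=NH2 P1=NH2
Op 9: best P0=NH2 P1=NH2
Op 10: best P0=NH2 P1=NH2

Answer: P0:NH2 P1:NH2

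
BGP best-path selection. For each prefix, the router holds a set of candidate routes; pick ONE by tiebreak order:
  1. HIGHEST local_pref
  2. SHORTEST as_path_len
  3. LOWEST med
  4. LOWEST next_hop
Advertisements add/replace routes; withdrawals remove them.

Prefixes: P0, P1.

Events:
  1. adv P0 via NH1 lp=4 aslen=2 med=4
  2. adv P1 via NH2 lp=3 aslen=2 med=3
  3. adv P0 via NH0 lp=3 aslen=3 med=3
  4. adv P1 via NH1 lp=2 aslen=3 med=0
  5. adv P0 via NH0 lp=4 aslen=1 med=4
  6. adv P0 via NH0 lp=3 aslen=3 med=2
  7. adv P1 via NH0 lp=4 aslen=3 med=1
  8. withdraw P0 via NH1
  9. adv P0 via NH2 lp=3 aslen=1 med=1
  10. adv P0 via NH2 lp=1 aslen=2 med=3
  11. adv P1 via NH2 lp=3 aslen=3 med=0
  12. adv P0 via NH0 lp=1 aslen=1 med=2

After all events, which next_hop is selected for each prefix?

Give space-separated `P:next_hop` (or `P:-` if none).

Op 1: best P0=NH1 P1=-
Op 2: best P0=NH1 P1=NH2
Op 3: best P0=NH1 P1=NH2
Op 4: best P0=NH1 P1=NH2
Op 5: best P0=NH0 P1=NH2
Op 6: best P0=NH1 P1=NH2
Op 7: best P0=NH1 P1=NH0
Op 8: best P0=NH0 P1=NH0
Op 9: best P0=NH2 P1=NH0
Op 10: best P0=NH0 P1=NH0
Op 11: best P0=NH0 P1=NH0
Op 12: best P0=NH0 P1=NH0

Answer: P0:NH0 P1:NH0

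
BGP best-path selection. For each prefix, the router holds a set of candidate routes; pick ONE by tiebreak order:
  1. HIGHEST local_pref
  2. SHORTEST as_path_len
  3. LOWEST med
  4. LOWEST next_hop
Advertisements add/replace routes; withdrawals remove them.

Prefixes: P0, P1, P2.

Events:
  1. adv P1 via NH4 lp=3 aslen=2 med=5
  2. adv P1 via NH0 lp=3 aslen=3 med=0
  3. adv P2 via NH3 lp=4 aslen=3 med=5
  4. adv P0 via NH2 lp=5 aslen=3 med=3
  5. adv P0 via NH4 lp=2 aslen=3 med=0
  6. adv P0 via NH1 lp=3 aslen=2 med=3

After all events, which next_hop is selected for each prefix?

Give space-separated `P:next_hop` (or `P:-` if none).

Op 1: best P0=- P1=NH4 P2=-
Op 2: best P0=- P1=NH4 P2=-
Op 3: best P0=- P1=NH4 P2=NH3
Op 4: best P0=NH2 P1=NH4 P2=NH3
Op 5: best P0=NH2 P1=NH4 P2=NH3
Op 6: best P0=NH2 P1=NH4 P2=NH3

Answer: P0:NH2 P1:NH4 P2:NH3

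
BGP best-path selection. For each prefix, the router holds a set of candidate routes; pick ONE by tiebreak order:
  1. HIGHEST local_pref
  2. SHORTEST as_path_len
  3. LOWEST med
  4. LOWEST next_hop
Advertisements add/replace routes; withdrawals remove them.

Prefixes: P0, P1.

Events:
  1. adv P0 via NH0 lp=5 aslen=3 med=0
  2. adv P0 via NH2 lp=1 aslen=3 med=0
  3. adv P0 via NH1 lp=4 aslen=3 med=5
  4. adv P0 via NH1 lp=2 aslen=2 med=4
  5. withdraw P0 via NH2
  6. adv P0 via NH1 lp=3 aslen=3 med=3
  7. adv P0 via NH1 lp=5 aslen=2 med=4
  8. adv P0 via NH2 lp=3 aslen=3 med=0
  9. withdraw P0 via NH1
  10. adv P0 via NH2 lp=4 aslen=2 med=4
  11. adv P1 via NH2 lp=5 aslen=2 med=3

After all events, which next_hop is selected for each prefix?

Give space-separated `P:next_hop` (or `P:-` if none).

Answer: P0:NH0 P1:NH2

Derivation:
Op 1: best P0=NH0 P1=-
Op 2: best P0=NH0 P1=-
Op 3: best P0=NH0 P1=-
Op 4: best P0=NH0 P1=-
Op 5: best P0=NH0 P1=-
Op 6: best P0=NH0 P1=-
Op 7: best P0=NH1 P1=-
Op 8: best P0=NH1 P1=-
Op 9: best P0=NH0 P1=-
Op 10: best P0=NH0 P1=-
Op 11: best P0=NH0 P1=NH2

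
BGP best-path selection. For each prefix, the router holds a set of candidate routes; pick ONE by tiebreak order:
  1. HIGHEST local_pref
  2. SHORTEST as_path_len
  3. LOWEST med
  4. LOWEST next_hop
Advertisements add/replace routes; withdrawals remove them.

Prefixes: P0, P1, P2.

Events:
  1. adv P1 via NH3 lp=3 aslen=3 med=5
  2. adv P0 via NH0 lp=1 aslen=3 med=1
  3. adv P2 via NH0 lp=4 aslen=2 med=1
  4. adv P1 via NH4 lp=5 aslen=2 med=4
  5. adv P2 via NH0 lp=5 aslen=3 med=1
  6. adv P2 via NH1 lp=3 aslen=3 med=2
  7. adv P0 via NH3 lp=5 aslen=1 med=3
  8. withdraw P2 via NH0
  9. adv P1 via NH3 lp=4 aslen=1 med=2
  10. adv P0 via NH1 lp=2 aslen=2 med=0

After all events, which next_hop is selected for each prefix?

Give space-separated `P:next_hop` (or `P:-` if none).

Op 1: best P0=- P1=NH3 P2=-
Op 2: best P0=NH0 P1=NH3 P2=-
Op 3: best P0=NH0 P1=NH3 P2=NH0
Op 4: best P0=NH0 P1=NH4 P2=NH0
Op 5: best P0=NH0 P1=NH4 P2=NH0
Op 6: best P0=NH0 P1=NH4 P2=NH0
Op 7: best P0=NH3 P1=NH4 P2=NH0
Op 8: best P0=NH3 P1=NH4 P2=NH1
Op 9: best P0=NH3 P1=NH4 P2=NH1
Op 10: best P0=NH3 P1=NH4 P2=NH1

Answer: P0:NH3 P1:NH4 P2:NH1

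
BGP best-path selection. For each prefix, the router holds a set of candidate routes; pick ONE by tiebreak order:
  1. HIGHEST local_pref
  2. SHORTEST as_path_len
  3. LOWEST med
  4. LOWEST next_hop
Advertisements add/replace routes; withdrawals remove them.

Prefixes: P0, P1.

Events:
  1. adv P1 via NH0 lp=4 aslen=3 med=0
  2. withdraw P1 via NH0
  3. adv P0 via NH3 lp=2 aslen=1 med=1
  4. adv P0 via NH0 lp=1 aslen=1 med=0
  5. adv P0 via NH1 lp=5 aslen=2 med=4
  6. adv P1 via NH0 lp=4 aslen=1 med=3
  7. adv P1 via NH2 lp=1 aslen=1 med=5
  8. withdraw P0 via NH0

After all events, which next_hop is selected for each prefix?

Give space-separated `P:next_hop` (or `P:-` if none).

Op 1: best P0=- P1=NH0
Op 2: best P0=- P1=-
Op 3: best P0=NH3 P1=-
Op 4: best P0=NH3 P1=-
Op 5: best P0=NH1 P1=-
Op 6: best P0=NH1 P1=NH0
Op 7: best P0=NH1 P1=NH0
Op 8: best P0=NH1 P1=NH0

Answer: P0:NH1 P1:NH0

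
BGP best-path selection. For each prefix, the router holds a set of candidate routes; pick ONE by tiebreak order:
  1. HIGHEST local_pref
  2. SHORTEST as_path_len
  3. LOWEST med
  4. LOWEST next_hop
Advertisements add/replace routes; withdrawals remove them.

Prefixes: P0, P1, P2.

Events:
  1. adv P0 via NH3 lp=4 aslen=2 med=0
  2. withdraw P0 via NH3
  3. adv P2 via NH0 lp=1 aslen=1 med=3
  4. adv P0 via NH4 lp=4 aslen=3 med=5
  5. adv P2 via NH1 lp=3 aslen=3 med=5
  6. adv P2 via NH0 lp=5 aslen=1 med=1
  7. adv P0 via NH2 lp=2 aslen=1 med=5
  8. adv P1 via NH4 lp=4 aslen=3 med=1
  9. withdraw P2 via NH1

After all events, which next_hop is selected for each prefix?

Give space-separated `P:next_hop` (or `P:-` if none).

Op 1: best P0=NH3 P1=- P2=-
Op 2: best P0=- P1=- P2=-
Op 3: best P0=- P1=- P2=NH0
Op 4: best P0=NH4 P1=- P2=NH0
Op 5: best P0=NH4 P1=- P2=NH1
Op 6: best P0=NH4 P1=- P2=NH0
Op 7: best P0=NH4 P1=- P2=NH0
Op 8: best P0=NH4 P1=NH4 P2=NH0
Op 9: best P0=NH4 P1=NH4 P2=NH0

Answer: P0:NH4 P1:NH4 P2:NH0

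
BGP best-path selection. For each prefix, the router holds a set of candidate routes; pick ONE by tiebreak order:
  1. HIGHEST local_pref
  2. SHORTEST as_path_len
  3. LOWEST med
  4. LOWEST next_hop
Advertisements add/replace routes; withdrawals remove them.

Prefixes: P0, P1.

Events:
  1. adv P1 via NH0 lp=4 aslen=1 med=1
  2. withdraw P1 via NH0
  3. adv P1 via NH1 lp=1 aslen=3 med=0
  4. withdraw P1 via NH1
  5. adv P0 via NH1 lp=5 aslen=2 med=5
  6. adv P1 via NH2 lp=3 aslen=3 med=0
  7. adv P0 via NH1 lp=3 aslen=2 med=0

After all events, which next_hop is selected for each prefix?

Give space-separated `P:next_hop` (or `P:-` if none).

Op 1: best P0=- P1=NH0
Op 2: best P0=- P1=-
Op 3: best P0=- P1=NH1
Op 4: best P0=- P1=-
Op 5: best P0=NH1 P1=-
Op 6: best P0=NH1 P1=NH2
Op 7: best P0=NH1 P1=NH2

Answer: P0:NH1 P1:NH2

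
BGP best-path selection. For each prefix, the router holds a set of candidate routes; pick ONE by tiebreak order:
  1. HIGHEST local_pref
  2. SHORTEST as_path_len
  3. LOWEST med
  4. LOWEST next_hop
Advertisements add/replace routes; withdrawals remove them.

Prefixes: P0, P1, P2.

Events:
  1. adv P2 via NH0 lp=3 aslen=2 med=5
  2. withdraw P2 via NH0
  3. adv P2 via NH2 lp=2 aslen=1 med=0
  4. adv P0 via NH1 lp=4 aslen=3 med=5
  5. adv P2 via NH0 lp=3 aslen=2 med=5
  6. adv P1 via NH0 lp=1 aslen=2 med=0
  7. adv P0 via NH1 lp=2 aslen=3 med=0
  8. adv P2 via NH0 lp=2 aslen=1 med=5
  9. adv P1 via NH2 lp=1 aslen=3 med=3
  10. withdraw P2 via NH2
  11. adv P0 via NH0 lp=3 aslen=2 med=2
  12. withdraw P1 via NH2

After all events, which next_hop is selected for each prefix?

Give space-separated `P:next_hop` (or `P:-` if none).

Op 1: best P0=- P1=- P2=NH0
Op 2: best P0=- P1=- P2=-
Op 3: best P0=- P1=- P2=NH2
Op 4: best P0=NH1 P1=- P2=NH2
Op 5: best P0=NH1 P1=- P2=NH0
Op 6: best P0=NH1 P1=NH0 P2=NH0
Op 7: best P0=NH1 P1=NH0 P2=NH0
Op 8: best P0=NH1 P1=NH0 P2=NH2
Op 9: best P0=NH1 P1=NH0 P2=NH2
Op 10: best P0=NH1 P1=NH0 P2=NH0
Op 11: best P0=NH0 P1=NH0 P2=NH0
Op 12: best P0=NH0 P1=NH0 P2=NH0

Answer: P0:NH0 P1:NH0 P2:NH0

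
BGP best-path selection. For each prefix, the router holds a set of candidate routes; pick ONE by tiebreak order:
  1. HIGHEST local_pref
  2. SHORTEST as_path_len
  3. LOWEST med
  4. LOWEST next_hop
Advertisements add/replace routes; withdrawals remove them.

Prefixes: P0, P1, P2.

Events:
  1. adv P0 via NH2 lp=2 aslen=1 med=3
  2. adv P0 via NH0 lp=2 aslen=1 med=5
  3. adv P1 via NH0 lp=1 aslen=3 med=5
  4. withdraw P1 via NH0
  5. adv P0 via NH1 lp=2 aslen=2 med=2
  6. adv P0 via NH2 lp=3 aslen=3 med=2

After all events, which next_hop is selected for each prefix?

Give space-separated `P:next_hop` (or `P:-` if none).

Answer: P0:NH2 P1:- P2:-

Derivation:
Op 1: best P0=NH2 P1=- P2=-
Op 2: best P0=NH2 P1=- P2=-
Op 3: best P0=NH2 P1=NH0 P2=-
Op 4: best P0=NH2 P1=- P2=-
Op 5: best P0=NH2 P1=- P2=-
Op 6: best P0=NH2 P1=- P2=-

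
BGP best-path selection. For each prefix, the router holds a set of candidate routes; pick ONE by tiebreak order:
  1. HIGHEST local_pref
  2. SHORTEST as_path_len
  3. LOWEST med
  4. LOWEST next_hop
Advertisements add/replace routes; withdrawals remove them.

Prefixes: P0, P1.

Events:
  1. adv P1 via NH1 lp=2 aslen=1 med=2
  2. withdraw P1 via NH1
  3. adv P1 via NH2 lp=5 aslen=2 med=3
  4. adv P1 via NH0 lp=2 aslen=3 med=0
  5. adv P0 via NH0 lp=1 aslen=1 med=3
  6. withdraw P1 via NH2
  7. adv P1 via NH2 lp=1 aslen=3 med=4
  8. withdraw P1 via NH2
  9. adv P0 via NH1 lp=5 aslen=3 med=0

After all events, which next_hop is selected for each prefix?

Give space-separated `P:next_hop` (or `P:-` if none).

Answer: P0:NH1 P1:NH0

Derivation:
Op 1: best P0=- P1=NH1
Op 2: best P0=- P1=-
Op 3: best P0=- P1=NH2
Op 4: best P0=- P1=NH2
Op 5: best P0=NH0 P1=NH2
Op 6: best P0=NH0 P1=NH0
Op 7: best P0=NH0 P1=NH0
Op 8: best P0=NH0 P1=NH0
Op 9: best P0=NH1 P1=NH0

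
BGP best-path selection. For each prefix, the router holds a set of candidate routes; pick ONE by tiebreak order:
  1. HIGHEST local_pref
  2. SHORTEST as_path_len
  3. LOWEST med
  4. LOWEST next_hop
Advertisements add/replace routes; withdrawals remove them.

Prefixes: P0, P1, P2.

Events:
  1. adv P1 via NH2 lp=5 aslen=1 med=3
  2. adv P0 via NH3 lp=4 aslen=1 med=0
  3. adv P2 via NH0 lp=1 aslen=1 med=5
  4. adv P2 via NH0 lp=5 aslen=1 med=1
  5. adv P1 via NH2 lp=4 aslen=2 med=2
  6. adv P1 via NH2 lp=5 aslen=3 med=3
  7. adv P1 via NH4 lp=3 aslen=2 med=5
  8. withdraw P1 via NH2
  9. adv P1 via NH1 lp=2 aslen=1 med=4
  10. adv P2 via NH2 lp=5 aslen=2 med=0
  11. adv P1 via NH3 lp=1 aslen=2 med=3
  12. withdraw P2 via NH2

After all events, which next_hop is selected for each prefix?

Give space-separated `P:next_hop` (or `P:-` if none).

Op 1: best P0=- P1=NH2 P2=-
Op 2: best P0=NH3 P1=NH2 P2=-
Op 3: best P0=NH3 P1=NH2 P2=NH0
Op 4: best P0=NH3 P1=NH2 P2=NH0
Op 5: best P0=NH3 P1=NH2 P2=NH0
Op 6: best P0=NH3 P1=NH2 P2=NH0
Op 7: best P0=NH3 P1=NH2 P2=NH0
Op 8: best P0=NH3 P1=NH4 P2=NH0
Op 9: best P0=NH3 P1=NH4 P2=NH0
Op 10: best P0=NH3 P1=NH4 P2=NH0
Op 11: best P0=NH3 P1=NH4 P2=NH0
Op 12: best P0=NH3 P1=NH4 P2=NH0

Answer: P0:NH3 P1:NH4 P2:NH0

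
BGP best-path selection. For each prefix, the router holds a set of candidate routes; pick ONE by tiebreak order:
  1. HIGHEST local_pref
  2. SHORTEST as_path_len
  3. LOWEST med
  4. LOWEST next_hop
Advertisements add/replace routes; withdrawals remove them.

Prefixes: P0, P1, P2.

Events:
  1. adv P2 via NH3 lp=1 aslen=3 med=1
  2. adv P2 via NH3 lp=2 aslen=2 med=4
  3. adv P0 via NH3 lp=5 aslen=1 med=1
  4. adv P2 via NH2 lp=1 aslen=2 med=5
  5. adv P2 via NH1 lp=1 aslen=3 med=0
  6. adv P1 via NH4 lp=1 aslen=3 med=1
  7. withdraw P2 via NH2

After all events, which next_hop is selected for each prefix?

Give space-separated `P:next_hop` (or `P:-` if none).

Answer: P0:NH3 P1:NH4 P2:NH3

Derivation:
Op 1: best P0=- P1=- P2=NH3
Op 2: best P0=- P1=- P2=NH3
Op 3: best P0=NH3 P1=- P2=NH3
Op 4: best P0=NH3 P1=- P2=NH3
Op 5: best P0=NH3 P1=- P2=NH3
Op 6: best P0=NH3 P1=NH4 P2=NH3
Op 7: best P0=NH3 P1=NH4 P2=NH3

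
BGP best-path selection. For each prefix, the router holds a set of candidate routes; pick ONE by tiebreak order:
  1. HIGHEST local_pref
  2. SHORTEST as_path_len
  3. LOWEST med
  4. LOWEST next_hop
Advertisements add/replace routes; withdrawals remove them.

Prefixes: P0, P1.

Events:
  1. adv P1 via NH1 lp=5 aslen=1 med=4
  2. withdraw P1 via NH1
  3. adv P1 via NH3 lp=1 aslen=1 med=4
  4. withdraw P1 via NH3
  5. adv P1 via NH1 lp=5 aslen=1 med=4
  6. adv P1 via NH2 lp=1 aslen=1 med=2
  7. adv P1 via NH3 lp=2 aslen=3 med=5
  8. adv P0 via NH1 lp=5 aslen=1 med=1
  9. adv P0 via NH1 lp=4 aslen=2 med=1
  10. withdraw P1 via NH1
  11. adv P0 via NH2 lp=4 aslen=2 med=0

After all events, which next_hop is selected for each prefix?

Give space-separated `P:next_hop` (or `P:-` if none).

Answer: P0:NH2 P1:NH3

Derivation:
Op 1: best P0=- P1=NH1
Op 2: best P0=- P1=-
Op 3: best P0=- P1=NH3
Op 4: best P0=- P1=-
Op 5: best P0=- P1=NH1
Op 6: best P0=- P1=NH1
Op 7: best P0=- P1=NH1
Op 8: best P0=NH1 P1=NH1
Op 9: best P0=NH1 P1=NH1
Op 10: best P0=NH1 P1=NH3
Op 11: best P0=NH2 P1=NH3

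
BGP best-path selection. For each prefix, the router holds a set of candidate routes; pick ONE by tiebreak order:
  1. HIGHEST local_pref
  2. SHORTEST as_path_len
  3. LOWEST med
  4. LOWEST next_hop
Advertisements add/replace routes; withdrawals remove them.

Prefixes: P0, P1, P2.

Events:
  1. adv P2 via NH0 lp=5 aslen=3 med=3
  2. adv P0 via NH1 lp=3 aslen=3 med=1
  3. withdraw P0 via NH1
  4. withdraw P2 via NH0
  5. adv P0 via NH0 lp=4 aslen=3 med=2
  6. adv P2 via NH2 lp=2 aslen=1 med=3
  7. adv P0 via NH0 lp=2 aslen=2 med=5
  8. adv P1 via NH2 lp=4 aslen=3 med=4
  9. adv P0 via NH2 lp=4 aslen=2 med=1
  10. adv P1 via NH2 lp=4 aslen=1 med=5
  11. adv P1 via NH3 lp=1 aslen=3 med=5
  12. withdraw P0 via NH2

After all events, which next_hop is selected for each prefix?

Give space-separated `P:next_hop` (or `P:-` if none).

Op 1: best P0=- P1=- P2=NH0
Op 2: best P0=NH1 P1=- P2=NH0
Op 3: best P0=- P1=- P2=NH0
Op 4: best P0=- P1=- P2=-
Op 5: best P0=NH0 P1=- P2=-
Op 6: best P0=NH0 P1=- P2=NH2
Op 7: best P0=NH0 P1=- P2=NH2
Op 8: best P0=NH0 P1=NH2 P2=NH2
Op 9: best P0=NH2 P1=NH2 P2=NH2
Op 10: best P0=NH2 P1=NH2 P2=NH2
Op 11: best P0=NH2 P1=NH2 P2=NH2
Op 12: best P0=NH0 P1=NH2 P2=NH2

Answer: P0:NH0 P1:NH2 P2:NH2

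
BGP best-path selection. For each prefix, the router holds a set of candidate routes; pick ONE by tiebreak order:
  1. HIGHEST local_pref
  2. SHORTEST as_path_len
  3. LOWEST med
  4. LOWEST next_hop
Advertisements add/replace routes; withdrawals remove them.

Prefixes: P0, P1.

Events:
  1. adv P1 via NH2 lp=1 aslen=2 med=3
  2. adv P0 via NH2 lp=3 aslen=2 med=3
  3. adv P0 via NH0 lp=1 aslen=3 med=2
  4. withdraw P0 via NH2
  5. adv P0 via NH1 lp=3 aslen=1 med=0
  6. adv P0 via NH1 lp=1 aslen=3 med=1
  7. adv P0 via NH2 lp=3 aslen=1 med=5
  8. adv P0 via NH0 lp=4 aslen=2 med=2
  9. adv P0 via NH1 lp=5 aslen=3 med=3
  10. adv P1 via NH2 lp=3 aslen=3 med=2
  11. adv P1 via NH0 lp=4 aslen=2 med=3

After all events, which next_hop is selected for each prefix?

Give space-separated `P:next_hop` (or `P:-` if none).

Answer: P0:NH1 P1:NH0

Derivation:
Op 1: best P0=- P1=NH2
Op 2: best P0=NH2 P1=NH2
Op 3: best P0=NH2 P1=NH2
Op 4: best P0=NH0 P1=NH2
Op 5: best P0=NH1 P1=NH2
Op 6: best P0=NH1 P1=NH2
Op 7: best P0=NH2 P1=NH2
Op 8: best P0=NH0 P1=NH2
Op 9: best P0=NH1 P1=NH2
Op 10: best P0=NH1 P1=NH2
Op 11: best P0=NH1 P1=NH0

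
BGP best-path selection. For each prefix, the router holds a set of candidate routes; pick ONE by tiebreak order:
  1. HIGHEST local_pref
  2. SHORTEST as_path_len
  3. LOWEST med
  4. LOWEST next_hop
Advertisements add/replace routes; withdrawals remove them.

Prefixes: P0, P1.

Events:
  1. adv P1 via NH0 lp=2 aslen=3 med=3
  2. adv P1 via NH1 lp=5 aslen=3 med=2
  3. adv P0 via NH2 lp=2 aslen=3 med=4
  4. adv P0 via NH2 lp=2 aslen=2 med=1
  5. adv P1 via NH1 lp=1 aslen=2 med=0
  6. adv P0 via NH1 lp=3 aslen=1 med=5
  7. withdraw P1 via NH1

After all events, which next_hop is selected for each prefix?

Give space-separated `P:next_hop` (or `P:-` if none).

Answer: P0:NH1 P1:NH0

Derivation:
Op 1: best P0=- P1=NH0
Op 2: best P0=- P1=NH1
Op 3: best P0=NH2 P1=NH1
Op 4: best P0=NH2 P1=NH1
Op 5: best P0=NH2 P1=NH0
Op 6: best P0=NH1 P1=NH0
Op 7: best P0=NH1 P1=NH0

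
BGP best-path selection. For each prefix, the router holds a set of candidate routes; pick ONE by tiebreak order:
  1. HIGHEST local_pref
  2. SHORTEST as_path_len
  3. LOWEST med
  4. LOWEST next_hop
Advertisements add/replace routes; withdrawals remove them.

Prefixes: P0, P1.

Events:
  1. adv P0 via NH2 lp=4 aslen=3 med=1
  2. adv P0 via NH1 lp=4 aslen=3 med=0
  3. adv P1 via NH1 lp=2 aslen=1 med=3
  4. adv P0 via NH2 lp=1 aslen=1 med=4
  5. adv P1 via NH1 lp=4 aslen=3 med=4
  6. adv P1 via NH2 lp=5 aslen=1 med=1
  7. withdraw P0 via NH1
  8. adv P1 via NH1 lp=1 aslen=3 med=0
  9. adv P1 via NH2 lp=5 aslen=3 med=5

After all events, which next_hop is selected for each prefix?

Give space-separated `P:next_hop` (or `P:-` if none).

Op 1: best P0=NH2 P1=-
Op 2: best P0=NH1 P1=-
Op 3: best P0=NH1 P1=NH1
Op 4: best P0=NH1 P1=NH1
Op 5: best P0=NH1 P1=NH1
Op 6: best P0=NH1 P1=NH2
Op 7: best P0=NH2 P1=NH2
Op 8: best P0=NH2 P1=NH2
Op 9: best P0=NH2 P1=NH2

Answer: P0:NH2 P1:NH2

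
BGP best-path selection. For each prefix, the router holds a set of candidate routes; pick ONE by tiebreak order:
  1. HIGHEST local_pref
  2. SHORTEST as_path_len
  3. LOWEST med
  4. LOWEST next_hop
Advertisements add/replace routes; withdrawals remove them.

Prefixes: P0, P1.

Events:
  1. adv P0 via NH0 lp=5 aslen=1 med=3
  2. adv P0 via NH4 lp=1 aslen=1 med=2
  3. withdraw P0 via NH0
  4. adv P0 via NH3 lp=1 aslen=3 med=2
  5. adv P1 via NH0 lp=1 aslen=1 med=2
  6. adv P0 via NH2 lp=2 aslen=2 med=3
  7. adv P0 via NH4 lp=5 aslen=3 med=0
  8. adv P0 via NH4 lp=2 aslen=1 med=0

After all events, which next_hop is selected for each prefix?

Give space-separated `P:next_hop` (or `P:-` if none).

Answer: P0:NH4 P1:NH0

Derivation:
Op 1: best P0=NH0 P1=-
Op 2: best P0=NH0 P1=-
Op 3: best P0=NH4 P1=-
Op 4: best P0=NH4 P1=-
Op 5: best P0=NH4 P1=NH0
Op 6: best P0=NH2 P1=NH0
Op 7: best P0=NH4 P1=NH0
Op 8: best P0=NH4 P1=NH0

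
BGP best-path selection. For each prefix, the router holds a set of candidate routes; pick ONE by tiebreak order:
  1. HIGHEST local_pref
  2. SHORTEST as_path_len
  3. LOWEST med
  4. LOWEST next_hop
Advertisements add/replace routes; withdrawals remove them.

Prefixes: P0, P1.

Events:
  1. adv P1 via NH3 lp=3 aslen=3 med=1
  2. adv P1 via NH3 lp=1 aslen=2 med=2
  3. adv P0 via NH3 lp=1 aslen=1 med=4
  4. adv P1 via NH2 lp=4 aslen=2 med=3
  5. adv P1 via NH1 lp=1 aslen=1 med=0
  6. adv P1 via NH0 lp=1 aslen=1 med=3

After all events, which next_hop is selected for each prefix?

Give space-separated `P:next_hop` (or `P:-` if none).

Op 1: best P0=- P1=NH3
Op 2: best P0=- P1=NH3
Op 3: best P0=NH3 P1=NH3
Op 4: best P0=NH3 P1=NH2
Op 5: best P0=NH3 P1=NH2
Op 6: best P0=NH3 P1=NH2

Answer: P0:NH3 P1:NH2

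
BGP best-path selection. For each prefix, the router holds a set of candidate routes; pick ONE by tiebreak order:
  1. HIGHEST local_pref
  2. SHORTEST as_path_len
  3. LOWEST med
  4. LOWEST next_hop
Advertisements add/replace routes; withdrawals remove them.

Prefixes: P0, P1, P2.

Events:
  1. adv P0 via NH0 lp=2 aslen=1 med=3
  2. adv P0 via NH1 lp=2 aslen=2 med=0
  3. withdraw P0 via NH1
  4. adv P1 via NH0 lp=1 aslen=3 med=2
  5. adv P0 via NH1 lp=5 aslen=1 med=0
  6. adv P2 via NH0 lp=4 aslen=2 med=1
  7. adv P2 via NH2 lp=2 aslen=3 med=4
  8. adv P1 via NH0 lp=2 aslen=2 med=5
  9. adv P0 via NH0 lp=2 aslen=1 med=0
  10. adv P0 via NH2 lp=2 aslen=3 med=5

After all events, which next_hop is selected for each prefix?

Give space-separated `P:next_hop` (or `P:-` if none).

Answer: P0:NH1 P1:NH0 P2:NH0

Derivation:
Op 1: best P0=NH0 P1=- P2=-
Op 2: best P0=NH0 P1=- P2=-
Op 3: best P0=NH0 P1=- P2=-
Op 4: best P0=NH0 P1=NH0 P2=-
Op 5: best P0=NH1 P1=NH0 P2=-
Op 6: best P0=NH1 P1=NH0 P2=NH0
Op 7: best P0=NH1 P1=NH0 P2=NH0
Op 8: best P0=NH1 P1=NH0 P2=NH0
Op 9: best P0=NH1 P1=NH0 P2=NH0
Op 10: best P0=NH1 P1=NH0 P2=NH0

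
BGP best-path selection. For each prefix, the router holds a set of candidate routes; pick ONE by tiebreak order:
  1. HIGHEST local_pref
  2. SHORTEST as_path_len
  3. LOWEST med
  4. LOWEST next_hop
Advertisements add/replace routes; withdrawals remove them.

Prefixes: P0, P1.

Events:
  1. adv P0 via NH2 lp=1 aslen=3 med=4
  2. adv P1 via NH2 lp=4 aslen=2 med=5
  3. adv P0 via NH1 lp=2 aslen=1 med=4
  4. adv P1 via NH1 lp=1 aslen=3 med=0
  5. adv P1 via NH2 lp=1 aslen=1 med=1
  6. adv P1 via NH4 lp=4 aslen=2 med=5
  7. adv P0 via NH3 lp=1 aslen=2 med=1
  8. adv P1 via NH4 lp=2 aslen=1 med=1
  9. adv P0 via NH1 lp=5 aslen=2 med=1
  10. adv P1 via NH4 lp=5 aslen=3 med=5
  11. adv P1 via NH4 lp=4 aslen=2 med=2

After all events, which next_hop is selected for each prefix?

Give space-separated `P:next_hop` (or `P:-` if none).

Op 1: best P0=NH2 P1=-
Op 2: best P0=NH2 P1=NH2
Op 3: best P0=NH1 P1=NH2
Op 4: best P0=NH1 P1=NH2
Op 5: best P0=NH1 P1=NH2
Op 6: best P0=NH1 P1=NH4
Op 7: best P0=NH1 P1=NH4
Op 8: best P0=NH1 P1=NH4
Op 9: best P0=NH1 P1=NH4
Op 10: best P0=NH1 P1=NH4
Op 11: best P0=NH1 P1=NH4

Answer: P0:NH1 P1:NH4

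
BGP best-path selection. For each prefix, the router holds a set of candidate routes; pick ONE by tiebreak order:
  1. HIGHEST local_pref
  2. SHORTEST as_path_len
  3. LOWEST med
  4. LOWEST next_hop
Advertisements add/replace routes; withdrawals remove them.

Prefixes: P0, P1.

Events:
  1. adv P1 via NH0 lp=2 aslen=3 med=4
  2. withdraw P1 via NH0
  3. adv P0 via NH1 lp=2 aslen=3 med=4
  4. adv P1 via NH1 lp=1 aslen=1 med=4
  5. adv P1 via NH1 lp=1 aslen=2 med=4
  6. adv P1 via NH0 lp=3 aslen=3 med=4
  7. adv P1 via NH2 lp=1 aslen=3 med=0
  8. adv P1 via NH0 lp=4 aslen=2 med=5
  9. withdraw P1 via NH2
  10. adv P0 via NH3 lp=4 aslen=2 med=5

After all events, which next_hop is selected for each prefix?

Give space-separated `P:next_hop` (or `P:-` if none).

Answer: P0:NH3 P1:NH0

Derivation:
Op 1: best P0=- P1=NH0
Op 2: best P0=- P1=-
Op 3: best P0=NH1 P1=-
Op 4: best P0=NH1 P1=NH1
Op 5: best P0=NH1 P1=NH1
Op 6: best P0=NH1 P1=NH0
Op 7: best P0=NH1 P1=NH0
Op 8: best P0=NH1 P1=NH0
Op 9: best P0=NH1 P1=NH0
Op 10: best P0=NH3 P1=NH0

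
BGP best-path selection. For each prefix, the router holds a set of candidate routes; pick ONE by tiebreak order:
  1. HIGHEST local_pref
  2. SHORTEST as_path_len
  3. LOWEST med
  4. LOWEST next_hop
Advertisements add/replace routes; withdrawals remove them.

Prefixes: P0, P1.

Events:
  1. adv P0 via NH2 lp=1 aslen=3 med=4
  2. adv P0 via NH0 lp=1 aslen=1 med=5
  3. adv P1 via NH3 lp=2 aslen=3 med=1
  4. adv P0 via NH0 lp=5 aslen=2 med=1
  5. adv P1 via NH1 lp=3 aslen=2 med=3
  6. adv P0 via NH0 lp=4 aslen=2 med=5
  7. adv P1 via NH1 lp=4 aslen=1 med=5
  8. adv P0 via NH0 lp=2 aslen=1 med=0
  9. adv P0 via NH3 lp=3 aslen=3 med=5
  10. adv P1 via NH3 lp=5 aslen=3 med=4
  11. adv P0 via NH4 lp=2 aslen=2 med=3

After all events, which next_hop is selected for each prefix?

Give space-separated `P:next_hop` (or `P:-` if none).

Answer: P0:NH3 P1:NH3

Derivation:
Op 1: best P0=NH2 P1=-
Op 2: best P0=NH0 P1=-
Op 3: best P0=NH0 P1=NH3
Op 4: best P0=NH0 P1=NH3
Op 5: best P0=NH0 P1=NH1
Op 6: best P0=NH0 P1=NH1
Op 7: best P0=NH0 P1=NH1
Op 8: best P0=NH0 P1=NH1
Op 9: best P0=NH3 P1=NH1
Op 10: best P0=NH3 P1=NH3
Op 11: best P0=NH3 P1=NH3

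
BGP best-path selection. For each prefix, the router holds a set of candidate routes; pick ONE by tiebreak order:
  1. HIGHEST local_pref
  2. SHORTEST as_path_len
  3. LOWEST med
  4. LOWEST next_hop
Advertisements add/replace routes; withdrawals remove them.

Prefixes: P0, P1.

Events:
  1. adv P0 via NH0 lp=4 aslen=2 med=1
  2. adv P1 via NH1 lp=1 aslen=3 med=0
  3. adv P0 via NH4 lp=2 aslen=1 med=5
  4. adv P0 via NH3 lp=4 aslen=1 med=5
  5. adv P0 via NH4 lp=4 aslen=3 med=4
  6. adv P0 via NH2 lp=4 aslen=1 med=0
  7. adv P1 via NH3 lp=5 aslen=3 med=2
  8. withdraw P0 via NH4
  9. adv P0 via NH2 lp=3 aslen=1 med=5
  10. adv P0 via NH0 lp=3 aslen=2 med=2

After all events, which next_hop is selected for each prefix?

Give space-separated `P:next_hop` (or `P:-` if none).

Op 1: best P0=NH0 P1=-
Op 2: best P0=NH0 P1=NH1
Op 3: best P0=NH0 P1=NH1
Op 4: best P0=NH3 P1=NH1
Op 5: best P0=NH3 P1=NH1
Op 6: best P0=NH2 P1=NH1
Op 7: best P0=NH2 P1=NH3
Op 8: best P0=NH2 P1=NH3
Op 9: best P0=NH3 P1=NH3
Op 10: best P0=NH3 P1=NH3

Answer: P0:NH3 P1:NH3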